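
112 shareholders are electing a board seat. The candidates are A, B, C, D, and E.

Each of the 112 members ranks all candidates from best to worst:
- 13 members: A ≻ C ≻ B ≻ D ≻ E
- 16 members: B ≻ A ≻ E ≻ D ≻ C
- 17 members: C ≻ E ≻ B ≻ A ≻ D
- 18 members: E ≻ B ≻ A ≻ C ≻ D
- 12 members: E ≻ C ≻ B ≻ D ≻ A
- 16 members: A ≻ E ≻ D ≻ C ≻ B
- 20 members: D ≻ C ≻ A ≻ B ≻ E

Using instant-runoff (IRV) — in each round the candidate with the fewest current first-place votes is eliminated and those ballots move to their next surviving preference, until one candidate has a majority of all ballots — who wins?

A

Round 1: A 29, B 16, C 17, D 20, E 30. B eliminated.
Round 2: A 45, C 17, D 20, E 30. C eliminated.
Round 3: A 45, D 20, E 47. D eliminated.
Round 4: A 65, E 47. A has a majority (≥57).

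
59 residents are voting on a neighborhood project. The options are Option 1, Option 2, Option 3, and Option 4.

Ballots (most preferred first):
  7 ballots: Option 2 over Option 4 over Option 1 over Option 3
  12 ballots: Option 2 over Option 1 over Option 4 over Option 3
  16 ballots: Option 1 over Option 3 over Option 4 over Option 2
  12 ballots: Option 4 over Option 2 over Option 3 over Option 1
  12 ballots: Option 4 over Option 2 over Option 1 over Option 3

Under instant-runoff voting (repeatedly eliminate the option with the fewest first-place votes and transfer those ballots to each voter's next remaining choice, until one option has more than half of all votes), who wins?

Option 4

Round 1: Option 1 16, Option 2 19, Option 3 0, Option 4 24. Option 3 eliminated.
Round 2: Option 1 16, Option 2 19, Option 4 24. Option 1 eliminated.
Round 3: Option 2 19, Option 4 40. Option 4 has a majority (≥30).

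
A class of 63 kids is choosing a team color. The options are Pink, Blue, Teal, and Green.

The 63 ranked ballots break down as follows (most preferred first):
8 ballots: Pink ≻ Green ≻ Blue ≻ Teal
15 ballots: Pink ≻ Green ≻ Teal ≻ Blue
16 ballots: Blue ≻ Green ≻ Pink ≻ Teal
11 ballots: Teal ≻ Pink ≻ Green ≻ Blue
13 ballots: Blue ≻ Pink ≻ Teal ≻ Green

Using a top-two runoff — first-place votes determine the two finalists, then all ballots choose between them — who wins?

Round 1 first-place votes: Pink 23, Blue 29, Teal 11, Green 0. Blue and Pink advance.
Runoff: Blue is ranked above Pink on 29 ballots, Pink above Blue on 34.

Pink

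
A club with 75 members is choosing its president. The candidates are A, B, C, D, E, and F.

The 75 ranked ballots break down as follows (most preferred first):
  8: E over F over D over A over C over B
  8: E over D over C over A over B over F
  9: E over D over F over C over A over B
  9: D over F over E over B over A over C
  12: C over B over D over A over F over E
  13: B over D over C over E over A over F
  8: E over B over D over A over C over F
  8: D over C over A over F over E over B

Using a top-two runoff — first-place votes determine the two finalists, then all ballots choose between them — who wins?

Round 1 first-place votes: A 0, B 13, C 12, D 17, E 33, F 0. E and D advance.
Runoff: E is ranked above D on 33 ballots, D above E on 42.

D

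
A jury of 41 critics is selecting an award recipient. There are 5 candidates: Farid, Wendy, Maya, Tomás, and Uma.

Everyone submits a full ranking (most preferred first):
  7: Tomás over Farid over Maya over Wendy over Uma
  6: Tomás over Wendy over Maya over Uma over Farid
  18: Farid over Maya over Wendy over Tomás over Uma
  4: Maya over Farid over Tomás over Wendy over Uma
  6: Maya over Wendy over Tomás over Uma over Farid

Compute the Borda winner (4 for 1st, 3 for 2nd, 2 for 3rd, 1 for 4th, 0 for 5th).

Farid: 7×3 + 6×0 + 18×4 + 4×3 + 6×0 = 105
Wendy: 7×1 + 6×3 + 18×2 + 4×1 + 6×3 = 83
Maya: 7×2 + 6×2 + 18×3 + 4×4 + 6×4 = 120
Tomás: 7×4 + 6×4 + 18×1 + 4×2 + 6×2 = 90
Uma: 7×0 + 6×1 + 18×0 + 4×0 + 6×1 = 12

Maya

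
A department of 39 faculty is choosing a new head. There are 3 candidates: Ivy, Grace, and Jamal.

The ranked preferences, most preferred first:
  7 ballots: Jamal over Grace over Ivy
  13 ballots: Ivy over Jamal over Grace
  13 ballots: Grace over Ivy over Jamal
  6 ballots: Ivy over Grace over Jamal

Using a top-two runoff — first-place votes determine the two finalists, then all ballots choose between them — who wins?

Round 1 first-place votes: Ivy 19, Grace 13, Jamal 7. Ivy and Grace advance.
Runoff: Ivy is ranked above Grace on 19 ballots, Grace above Ivy on 20.

Grace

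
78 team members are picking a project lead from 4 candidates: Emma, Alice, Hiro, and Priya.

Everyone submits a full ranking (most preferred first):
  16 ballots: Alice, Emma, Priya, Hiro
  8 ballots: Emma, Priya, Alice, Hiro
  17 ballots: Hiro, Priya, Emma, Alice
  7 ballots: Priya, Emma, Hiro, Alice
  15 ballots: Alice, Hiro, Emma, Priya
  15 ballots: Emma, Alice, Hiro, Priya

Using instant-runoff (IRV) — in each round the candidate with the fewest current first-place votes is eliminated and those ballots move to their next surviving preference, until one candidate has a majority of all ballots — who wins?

Round 1: Emma 23, Alice 31, Hiro 17, Priya 7. Priya eliminated.
Round 2: Emma 30, Alice 31, Hiro 17. Hiro eliminated.
Round 3: Emma 47, Alice 31. Emma has a majority (≥40).

Emma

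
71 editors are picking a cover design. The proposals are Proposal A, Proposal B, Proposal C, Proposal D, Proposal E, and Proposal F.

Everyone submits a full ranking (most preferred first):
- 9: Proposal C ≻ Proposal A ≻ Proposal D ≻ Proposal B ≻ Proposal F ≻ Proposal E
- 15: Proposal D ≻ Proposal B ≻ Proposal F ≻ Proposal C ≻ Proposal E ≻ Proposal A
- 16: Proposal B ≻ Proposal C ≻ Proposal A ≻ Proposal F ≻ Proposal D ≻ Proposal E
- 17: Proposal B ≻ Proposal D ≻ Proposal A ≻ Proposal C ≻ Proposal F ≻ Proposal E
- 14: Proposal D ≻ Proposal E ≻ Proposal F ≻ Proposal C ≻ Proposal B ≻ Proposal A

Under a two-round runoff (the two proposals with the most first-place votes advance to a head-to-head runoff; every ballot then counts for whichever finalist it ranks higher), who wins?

Round 1 first-place votes: Proposal A 0, Proposal B 33, Proposal C 9, Proposal D 29, Proposal E 0, Proposal F 0. Proposal B and Proposal D advance.
Runoff: Proposal B is ranked above Proposal D on 33 ballots, Proposal D above Proposal B on 38.

Proposal D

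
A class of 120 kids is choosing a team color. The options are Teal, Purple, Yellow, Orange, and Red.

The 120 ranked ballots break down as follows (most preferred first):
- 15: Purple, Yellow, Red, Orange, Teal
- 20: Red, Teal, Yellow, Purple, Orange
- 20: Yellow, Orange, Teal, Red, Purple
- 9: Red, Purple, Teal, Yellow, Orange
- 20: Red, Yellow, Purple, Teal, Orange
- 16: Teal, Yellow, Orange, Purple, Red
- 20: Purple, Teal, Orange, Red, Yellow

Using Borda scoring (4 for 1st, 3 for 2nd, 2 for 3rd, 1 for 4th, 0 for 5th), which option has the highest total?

Yellow

Teal: 15×0 + 20×3 + 20×2 + 9×2 + 20×1 + 16×4 + 20×3 = 262
Purple: 15×4 + 20×1 + 20×0 + 9×3 + 20×2 + 16×1 + 20×4 = 243
Yellow: 15×3 + 20×2 + 20×4 + 9×1 + 20×3 + 16×3 + 20×0 = 282
Orange: 15×1 + 20×0 + 20×3 + 9×0 + 20×0 + 16×2 + 20×2 = 147
Red: 15×2 + 20×4 + 20×1 + 9×4 + 20×4 + 16×0 + 20×1 = 266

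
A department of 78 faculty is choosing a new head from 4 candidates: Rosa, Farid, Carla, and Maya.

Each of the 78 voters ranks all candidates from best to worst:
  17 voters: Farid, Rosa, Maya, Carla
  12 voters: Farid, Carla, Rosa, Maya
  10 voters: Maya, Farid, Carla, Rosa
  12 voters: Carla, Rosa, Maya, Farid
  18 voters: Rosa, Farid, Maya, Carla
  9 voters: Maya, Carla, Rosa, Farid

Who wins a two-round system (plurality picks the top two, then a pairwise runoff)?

Round 1 first-place votes: Rosa 18, Farid 29, Carla 12, Maya 19. Farid and Maya advance.
Runoff: Farid is ranked above Maya on 47 ballots, Maya above Farid on 31.

Farid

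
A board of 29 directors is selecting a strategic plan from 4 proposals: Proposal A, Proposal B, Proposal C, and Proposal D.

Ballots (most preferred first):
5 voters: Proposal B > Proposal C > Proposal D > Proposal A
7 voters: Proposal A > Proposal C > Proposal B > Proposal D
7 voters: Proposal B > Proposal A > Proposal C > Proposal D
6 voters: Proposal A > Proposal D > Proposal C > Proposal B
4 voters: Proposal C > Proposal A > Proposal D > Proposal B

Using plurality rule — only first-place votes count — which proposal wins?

Proposal A

First-place votes: Proposal A 13, Proposal B 12, Proposal C 4, Proposal D 0.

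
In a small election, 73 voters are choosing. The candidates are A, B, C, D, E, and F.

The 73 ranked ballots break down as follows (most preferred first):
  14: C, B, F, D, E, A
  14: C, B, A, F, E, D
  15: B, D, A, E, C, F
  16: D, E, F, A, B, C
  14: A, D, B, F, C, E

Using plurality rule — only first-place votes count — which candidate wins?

First-place votes: A 14, B 15, C 28, D 16, E 0, F 0.

C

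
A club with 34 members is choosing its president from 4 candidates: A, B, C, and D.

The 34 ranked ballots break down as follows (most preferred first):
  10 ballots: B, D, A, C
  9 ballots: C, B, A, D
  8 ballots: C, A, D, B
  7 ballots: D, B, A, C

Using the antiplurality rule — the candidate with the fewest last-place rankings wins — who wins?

Last-place votes: A 0, B 8, C 17, D 9.

A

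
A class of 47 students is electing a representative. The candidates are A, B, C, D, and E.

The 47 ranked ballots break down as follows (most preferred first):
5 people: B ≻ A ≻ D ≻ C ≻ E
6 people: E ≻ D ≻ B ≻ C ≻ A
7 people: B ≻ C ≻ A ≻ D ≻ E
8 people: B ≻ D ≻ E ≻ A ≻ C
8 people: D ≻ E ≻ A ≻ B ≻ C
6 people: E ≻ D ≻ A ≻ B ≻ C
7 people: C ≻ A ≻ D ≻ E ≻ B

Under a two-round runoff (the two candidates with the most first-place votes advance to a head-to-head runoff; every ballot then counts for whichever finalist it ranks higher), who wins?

Round 1 first-place votes: A 0, B 20, C 7, D 8, E 12. B and E advance.
Runoff: B is ranked above E on 20 ballots, E above B on 27.

E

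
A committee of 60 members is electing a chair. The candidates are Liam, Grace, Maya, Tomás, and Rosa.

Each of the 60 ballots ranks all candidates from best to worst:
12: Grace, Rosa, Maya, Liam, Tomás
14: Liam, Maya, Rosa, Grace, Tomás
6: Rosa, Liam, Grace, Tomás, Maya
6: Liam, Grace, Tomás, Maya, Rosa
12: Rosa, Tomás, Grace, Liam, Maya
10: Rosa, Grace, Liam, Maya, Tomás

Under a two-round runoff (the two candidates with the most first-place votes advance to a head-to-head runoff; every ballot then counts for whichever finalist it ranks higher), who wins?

Round 1 first-place votes: Liam 20, Grace 12, Maya 0, Tomás 0, Rosa 28. Rosa and Liam advance.
Runoff: Rosa is ranked above Liam on 40 ballots, Liam above Rosa on 20.

Rosa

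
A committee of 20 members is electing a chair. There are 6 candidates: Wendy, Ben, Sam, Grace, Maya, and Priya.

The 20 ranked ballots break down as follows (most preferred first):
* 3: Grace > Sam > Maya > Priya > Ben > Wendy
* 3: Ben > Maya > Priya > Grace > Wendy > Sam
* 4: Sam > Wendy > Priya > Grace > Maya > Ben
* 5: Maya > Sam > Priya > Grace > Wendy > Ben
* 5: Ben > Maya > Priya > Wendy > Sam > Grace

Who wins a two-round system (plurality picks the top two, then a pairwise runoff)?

Round 1 first-place votes: Wendy 0, Ben 8, Sam 4, Grace 3, Maya 5, Priya 0. Ben and Maya advance.
Runoff: Ben is ranked above Maya on 8 ballots, Maya above Ben on 12.

Maya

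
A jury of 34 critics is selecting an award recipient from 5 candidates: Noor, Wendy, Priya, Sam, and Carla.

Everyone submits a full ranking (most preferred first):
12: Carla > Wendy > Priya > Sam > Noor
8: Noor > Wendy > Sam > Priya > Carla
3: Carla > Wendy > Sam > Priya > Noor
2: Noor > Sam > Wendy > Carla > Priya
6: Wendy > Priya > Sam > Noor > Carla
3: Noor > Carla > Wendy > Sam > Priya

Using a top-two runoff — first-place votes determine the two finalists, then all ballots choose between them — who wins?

Round 1 first-place votes: Noor 13, Wendy 6, Priya 0, Sam 0, Carla 15. Carla and Noor advance.
Runoff: Carla is ranked above Noor on 15 ballots, Noor above Carla on 19.

Noor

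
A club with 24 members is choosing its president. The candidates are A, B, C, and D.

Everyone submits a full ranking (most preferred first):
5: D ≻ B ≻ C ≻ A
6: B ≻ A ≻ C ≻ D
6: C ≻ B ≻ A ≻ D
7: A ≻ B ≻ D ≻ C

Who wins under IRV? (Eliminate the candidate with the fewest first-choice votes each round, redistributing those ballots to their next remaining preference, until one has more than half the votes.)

B

Round 1: A 7, B 6, C 6, D 5. D eliminated.
Round 2: A 7, B 11, C 6. C eliminated.
Round 3: A 7, B 17. B has a majority (≥13).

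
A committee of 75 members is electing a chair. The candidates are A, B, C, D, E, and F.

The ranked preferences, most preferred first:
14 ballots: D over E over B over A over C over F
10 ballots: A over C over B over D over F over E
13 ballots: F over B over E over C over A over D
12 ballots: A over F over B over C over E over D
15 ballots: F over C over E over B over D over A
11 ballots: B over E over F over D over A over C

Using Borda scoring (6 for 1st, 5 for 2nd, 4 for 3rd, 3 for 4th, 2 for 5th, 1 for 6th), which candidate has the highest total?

A: 14×3 + 10×6 + 13×2 + 12×6 + 15×1 + 11×2 = 237
B: 14×4 + 10×4 + 13×5 + 12×4 + 15×3 + 11×6 = 320
C: 14×2 + 10×5 + 13×3 + 12×3 + 15×5 + 11×1 = 239
D: 14×6 + 10×3 + 13×1 + 12×1 + 15×2 + 11×3 = 202
E: 14×5 + 10×1 + 13×4 + 12×2 + 15×4 + 11×5 = 271
F: 14×1 + 10×2 + 13×6 + 12×5 + 15×6 + 11×4 = 306

B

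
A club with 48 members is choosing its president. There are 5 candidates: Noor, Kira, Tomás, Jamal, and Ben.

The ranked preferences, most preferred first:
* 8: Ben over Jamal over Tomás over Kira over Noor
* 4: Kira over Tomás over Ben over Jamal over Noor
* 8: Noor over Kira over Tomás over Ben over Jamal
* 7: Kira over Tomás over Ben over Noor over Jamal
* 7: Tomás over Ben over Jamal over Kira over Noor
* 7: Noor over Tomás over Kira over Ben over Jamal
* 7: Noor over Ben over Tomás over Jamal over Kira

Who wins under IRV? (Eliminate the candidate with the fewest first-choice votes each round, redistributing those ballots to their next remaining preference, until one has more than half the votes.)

Round 1: Noor 22, Kira 11, Tomás 7, Jamal 0, Ben 8. Jamal eliminated.
Round 2: Noor 22, Kira 11, Tomás 7, Ben 8. Tomás eliminated.
Round 3: Noor 22, Kira 11, Ben 15. Kira eliminated.
Round 4: Noor 22, Ben 26. Ben has a majority (≥25).

Ben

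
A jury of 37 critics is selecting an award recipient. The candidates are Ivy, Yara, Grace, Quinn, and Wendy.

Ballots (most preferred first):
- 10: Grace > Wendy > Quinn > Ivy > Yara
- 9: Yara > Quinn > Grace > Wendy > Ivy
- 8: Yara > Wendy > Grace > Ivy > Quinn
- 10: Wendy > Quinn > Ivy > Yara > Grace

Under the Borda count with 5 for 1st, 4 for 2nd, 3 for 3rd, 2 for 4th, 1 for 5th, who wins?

Wendy

Ivy: 10×2 + 9×1 + 8×2 + 10×3 = 75
Yara: 10×1 + 9×5 + 8×5 + 10×2 = 115
Grace: 10×5 + 9×3 + 8×3 + 10×1 = 111
Quinn: 10×3 + 9×4 + 8×1 + 10×4 = 114
Wendy: 10×4 + 9×2 + 8×4 + 10×5 = 140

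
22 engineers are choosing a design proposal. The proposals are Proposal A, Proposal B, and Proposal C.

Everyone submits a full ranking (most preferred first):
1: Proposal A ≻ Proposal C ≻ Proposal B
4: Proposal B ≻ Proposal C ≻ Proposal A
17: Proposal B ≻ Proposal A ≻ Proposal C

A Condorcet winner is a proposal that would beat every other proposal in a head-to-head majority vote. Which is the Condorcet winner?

Proposal B vs Proposal A: 21–1
Proposal B vs Proposal C: 21–1
Proposal B beats every other proposal.

Proposal B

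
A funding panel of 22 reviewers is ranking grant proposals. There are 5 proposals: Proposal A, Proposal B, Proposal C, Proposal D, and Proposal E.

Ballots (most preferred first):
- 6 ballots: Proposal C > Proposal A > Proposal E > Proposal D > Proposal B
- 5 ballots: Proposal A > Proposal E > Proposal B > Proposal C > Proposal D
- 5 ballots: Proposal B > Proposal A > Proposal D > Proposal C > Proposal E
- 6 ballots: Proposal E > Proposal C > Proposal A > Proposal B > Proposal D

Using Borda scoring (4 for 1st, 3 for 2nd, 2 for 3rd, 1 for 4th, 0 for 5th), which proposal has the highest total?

Proposal A

Proposal A: 6×3 + 5×4 + 5×3 + 6×2 = 65
Proposal B: 6×0 + 5×2 + 5×4 + 6×1 = 36
Proposal C: 6×4 + 5×1 + 5×1 + 6×3 = 52
Proposal D: 6×1 + 5×0 + 5×2 + 6×0 = 16
Proposal E: 6×2 + 5×3 + 5×0 + 6×4 = 51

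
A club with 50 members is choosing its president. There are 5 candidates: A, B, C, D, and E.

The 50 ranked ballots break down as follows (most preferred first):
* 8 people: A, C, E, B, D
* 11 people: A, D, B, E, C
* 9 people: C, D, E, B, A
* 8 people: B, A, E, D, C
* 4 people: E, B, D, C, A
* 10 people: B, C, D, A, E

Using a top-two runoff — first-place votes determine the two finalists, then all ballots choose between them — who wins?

B

Round 1 first-place votes: A 19, B 18, C 9, D 0, E 4. A and B advance.
Runoff: A is ranked above B on 19 ballots, B above A on 31.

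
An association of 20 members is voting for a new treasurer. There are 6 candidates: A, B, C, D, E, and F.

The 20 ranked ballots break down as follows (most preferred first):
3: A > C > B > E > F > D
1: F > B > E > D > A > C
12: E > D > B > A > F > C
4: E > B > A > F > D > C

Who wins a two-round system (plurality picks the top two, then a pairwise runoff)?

Round 1 first-place votes: A 3, B 0, C 0, D 0, E 16, F 1. E and A advance.
Runoff: E is ranked above A on 17 ballots, A above E on 3.

E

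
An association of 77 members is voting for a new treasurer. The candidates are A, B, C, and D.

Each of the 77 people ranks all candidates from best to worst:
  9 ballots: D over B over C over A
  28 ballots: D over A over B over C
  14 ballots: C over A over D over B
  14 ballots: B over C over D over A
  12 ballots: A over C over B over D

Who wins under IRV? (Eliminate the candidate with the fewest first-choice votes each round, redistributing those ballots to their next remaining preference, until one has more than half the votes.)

Round 1: A 12, B 14, C 14, D 37. A eliminated.
Round 2: B 14, C 26, D 37. B eliminated.
Round 3: C 40, D 37. C has a majority (≥39).

C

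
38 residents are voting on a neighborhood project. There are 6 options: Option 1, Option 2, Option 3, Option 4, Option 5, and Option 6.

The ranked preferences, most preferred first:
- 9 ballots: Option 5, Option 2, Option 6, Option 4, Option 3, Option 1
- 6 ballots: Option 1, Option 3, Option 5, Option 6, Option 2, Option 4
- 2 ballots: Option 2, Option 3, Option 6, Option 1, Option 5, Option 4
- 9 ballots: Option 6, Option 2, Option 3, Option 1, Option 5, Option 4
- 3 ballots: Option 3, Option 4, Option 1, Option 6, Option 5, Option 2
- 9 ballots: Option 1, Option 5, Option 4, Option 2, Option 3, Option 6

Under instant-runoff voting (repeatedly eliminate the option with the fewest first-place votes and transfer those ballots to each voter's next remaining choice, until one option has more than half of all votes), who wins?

Round 1: Option 1 15, Option 2 2, Option 3 3, Option 4 0, Option 5 9, Option 6 9. Option 4 eliminated.
Round 2: Option 1 15, Option 2 2, Option 3 3, Option 5 9, Option 6 9. Option 2 eliminated.
Round 3: Option 1 15, Option 3 5, Option 5 9, Option 6 9. Option 3 eliminated.
Round 4: Option 1 18, Option 5 9, Option 6 11. Option 5 eliminated.
Round 5: Option 1 18, Option 6 20. Option 6 has a majority (≥20).

Option 6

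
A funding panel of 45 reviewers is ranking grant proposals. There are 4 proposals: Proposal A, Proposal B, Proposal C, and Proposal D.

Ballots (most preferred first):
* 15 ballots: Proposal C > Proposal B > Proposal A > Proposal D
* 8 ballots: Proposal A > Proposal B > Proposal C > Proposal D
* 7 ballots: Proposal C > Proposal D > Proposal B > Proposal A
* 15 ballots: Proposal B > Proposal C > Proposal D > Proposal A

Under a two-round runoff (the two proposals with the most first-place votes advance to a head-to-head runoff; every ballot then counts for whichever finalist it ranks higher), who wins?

Proposal B

Round 1 first-place votes: Proposal A 8, Proposal B 15, Proposal C 22, Proposal D 0. Proposal C and Proposal B advance.
Runoff: Proposal C is ranked above Proposal B on 22 ballots, Proposal B above Proposal C on 23.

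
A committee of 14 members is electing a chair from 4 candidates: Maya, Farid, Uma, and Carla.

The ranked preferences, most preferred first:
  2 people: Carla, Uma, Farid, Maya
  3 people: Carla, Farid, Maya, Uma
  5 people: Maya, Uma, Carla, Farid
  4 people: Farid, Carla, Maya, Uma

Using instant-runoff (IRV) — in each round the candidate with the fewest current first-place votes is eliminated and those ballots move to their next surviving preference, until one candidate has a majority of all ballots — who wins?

Carla

Round 1: Maya 5, Farid 4, Uma 0, Carla 5. Uma eliminated.
Round 2: Maya 5, Farid 4, Carla 5. Farid eliminated.
Round 3: Maya 5, Carla 9. Carla has a majority (≥8).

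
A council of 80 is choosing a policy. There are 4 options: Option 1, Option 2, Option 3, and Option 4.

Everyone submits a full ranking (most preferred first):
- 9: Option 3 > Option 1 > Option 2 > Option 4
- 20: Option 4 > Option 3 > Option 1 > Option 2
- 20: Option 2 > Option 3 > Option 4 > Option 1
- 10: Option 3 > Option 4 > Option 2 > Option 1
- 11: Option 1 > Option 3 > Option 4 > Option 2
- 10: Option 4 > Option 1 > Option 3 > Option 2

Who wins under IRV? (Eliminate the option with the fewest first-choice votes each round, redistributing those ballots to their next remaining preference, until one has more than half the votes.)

Option 3

Round 1: Option 1 11, Option 2 20, Option 3 19, Option 4 30. Option 1 eliminated.
Round 2: Option 2 20, Option 3 30, Option 4 30. Option 2 eliminated.
Round 3: Option 3 50, Option 4 30. Option 3 has a majority (≥41).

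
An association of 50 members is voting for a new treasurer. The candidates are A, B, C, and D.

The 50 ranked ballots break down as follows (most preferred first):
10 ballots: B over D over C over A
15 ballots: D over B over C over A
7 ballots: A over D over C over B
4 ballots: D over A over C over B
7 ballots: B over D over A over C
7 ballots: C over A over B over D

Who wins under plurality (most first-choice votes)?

First-place votes: A 7, B 17, C 7, D 19.

D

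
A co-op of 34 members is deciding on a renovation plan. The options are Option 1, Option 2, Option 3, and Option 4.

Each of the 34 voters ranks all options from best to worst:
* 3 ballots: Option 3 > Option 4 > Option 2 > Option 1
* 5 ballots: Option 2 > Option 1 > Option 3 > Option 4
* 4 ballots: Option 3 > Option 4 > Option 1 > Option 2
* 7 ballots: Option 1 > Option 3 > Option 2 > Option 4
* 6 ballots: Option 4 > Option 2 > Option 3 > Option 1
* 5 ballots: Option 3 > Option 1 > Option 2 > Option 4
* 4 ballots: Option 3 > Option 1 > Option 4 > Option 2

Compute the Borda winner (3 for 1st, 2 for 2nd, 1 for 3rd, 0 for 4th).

Option 1: 3×0 + 5×2 + 4×1 + 7×3 + 6×0 + 5×2 + 4×2 = 53
Option 2: 3×1 + 5×3 + 4×0 + 7×1 + 6×2 + 5×1 + 4×0 = 42
Option 3: 3×3 + 5×1 + 4×3 + 7×2 + 6×1 + 5×3 + 4×3 = 73
Option 4: 3×2 + 5×0 + 4×2 + 7×0 + 6×3 + 5×0 + 4×1 = 36

Option 3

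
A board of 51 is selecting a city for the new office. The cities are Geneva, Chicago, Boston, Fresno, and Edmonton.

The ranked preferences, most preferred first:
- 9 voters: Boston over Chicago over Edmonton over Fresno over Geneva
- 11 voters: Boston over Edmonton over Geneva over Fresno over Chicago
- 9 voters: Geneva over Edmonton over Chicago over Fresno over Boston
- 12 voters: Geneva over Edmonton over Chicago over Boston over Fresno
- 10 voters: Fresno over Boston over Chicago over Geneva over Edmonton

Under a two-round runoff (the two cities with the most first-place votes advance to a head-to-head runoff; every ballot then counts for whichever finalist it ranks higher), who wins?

Round 1 first-place votes: Geneva 21, Chicago 0, Boston 20, Fresno 10, Edmonton 0. Geneva and Boston advance.
Runoff: Geneva is ranked above Boston on 21 ballots, Boston above Geneva on 30.

Boston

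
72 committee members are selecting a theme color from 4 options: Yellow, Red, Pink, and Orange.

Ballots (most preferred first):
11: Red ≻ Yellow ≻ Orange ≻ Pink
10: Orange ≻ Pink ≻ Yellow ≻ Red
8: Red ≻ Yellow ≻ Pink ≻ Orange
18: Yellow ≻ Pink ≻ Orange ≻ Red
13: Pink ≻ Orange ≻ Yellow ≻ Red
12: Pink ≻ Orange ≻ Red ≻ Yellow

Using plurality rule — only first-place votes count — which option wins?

First-place votes: Yellow 18, Red 19, Pink 25, Orange 10.

Pink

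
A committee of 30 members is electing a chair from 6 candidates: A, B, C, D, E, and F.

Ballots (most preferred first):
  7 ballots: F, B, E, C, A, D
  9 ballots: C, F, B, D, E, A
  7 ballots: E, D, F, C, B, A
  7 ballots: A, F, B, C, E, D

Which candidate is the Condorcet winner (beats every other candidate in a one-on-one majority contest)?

F

F vs A: 23–7
F vs B: 30–0
F vs C: 21–9
F vs D: 23–7
F vs E: 23–7
F beats every other candidate.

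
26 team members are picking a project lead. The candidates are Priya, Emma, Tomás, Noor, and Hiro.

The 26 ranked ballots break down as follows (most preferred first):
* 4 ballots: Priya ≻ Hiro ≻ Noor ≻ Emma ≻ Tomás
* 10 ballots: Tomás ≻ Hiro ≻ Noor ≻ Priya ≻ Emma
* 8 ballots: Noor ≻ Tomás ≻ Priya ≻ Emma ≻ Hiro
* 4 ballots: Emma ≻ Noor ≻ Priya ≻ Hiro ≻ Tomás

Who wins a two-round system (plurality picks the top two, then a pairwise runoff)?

Noor

Round 1 first-place votes: Priya 4, Emma 4, Tomás 10, Noor 8, Hiro 0. Tomás and Noor advance.
Runoff: Tomás is ranked above Noor on 10 ballots, Noor above Tomás on 16.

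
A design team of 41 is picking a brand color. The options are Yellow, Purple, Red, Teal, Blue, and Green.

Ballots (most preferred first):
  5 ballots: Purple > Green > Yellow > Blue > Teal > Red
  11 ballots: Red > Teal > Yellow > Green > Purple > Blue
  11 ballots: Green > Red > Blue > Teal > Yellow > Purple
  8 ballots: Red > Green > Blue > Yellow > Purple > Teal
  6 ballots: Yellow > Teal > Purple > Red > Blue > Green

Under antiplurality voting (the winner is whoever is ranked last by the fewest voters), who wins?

Yellow

Last-place votes: Yellow 0, Purple 11, Red 5, Teal 8, Blue 11, Green 6.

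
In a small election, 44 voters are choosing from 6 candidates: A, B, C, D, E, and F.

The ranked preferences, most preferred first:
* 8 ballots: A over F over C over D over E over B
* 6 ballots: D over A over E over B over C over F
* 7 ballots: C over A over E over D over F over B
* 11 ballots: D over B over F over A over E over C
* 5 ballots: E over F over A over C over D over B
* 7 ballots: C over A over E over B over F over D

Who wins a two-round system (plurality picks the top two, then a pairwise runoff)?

C

Round 1 first-place votes: A 8, B 0, C 14, D 17, E 5, F 0. D and C advance.
Runoff: D is ranked above C on 17 ballots, C above D on 27.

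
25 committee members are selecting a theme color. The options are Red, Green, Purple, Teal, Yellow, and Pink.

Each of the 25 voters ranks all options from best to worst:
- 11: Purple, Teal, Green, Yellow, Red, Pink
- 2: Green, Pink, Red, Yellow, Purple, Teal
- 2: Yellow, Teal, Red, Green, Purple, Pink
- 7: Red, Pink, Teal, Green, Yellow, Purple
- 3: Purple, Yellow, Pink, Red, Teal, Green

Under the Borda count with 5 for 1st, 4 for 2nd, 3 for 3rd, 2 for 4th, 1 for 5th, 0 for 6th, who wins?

Teal

Red: 11×1 + 2×3 + 2×3 + 7×5 + 3×2 = 64
Green: 11×3 + 2×5 + 2×2 + 7×2 + 3×0 = 61
Purple: 11×5 + 2×1 + 2×1 + 7×0 + 3×5 = 74
Teal: 11×4 + 2×0 + 2×4 + 7×3 + 3×1 = 76
Yellow: 11×2 + 2×2 + 2×5 + 7×1 + 3×4 = 55
Pink: 11×0 + 2×4 + 2×0 + 7×4 + 3×3 = 45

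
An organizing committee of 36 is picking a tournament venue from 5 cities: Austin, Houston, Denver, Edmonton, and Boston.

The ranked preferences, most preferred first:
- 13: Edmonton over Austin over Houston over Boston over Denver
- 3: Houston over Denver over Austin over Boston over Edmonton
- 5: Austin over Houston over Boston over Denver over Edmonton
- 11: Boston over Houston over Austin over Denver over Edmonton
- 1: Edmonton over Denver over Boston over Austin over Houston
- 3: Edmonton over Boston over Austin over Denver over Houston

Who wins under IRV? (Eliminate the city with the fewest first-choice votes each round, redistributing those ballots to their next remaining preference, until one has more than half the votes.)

Round 1: Austin 5, Houston 3, Denver 0, Edmonton 17, Boston 11. Denver eliminated.
Round 2: Austin 5, Houston 3, Edmonton 17, Boston 11. Houston eliminated.
Round 3: Austin 8, Edmonton 17, Boston 11. Austin eliminated.
Round 4: Edmonton 17, Boston 19. Boston has a majority (≥19).

Boston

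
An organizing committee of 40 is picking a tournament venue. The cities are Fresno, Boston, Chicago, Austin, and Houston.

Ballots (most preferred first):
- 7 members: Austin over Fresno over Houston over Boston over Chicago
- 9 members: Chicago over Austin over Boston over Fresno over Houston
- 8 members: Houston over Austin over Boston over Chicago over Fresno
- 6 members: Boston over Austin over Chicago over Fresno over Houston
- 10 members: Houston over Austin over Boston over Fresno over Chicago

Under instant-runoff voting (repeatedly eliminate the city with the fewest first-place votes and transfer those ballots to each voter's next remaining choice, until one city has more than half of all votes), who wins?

Round 1: Fresno 0, Boston 6, Chicago 9, Austin 7, Houston 18. Fresno eliminated.
Round 2: Boston 6, Chicago 9, Austin 7, Houston 18. Boston eliminated.
Round 3: Chicago 9, Austin 13, Houston 18. Chicago eliminated.
Round 4: Austin 22, Houston 18. Austin has a majority (≥21).

Austin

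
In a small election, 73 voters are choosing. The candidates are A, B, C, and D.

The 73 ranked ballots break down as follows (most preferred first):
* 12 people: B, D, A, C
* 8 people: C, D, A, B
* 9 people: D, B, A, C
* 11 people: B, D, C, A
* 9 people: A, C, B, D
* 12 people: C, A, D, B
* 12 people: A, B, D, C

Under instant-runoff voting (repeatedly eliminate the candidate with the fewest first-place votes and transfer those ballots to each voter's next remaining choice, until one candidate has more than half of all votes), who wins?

Round 1: A 21, B 23, C 20, D 9. D eliminated.
Round 2: A 21, B 32, C 20. C eliminated.
Round 3: A 41, B 32. A has a majority (≥37).

A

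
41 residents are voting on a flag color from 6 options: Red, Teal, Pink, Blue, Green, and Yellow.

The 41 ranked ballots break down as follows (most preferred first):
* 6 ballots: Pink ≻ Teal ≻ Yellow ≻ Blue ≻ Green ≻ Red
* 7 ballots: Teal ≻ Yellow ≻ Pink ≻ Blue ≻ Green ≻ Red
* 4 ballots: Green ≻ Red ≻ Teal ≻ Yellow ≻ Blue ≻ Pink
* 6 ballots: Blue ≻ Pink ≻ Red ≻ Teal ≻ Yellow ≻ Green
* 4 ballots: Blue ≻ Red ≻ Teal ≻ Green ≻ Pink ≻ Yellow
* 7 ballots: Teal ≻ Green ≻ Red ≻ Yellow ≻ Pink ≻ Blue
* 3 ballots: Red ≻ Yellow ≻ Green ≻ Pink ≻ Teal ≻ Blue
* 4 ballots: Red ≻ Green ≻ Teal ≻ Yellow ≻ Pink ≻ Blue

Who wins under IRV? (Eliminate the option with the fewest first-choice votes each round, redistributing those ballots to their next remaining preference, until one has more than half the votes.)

Red

Round 1: Red 7, Teal 14, Pink 6, Blue 10, Green 4, Yellow 0. Yellow eliminated.
Round 2: Red 7, Teal 14, Pink 6, Blue 10, Green 4. Green eliminated.
Round 3: Red 11, Teal 14, Pink 6, Blue 10. Pink eliminated.
Round 4: Red 11, Teal 20, Blue 10. Blue eliminated.
Round 5: Red 21, Teal 20. Red has a majority (≥21).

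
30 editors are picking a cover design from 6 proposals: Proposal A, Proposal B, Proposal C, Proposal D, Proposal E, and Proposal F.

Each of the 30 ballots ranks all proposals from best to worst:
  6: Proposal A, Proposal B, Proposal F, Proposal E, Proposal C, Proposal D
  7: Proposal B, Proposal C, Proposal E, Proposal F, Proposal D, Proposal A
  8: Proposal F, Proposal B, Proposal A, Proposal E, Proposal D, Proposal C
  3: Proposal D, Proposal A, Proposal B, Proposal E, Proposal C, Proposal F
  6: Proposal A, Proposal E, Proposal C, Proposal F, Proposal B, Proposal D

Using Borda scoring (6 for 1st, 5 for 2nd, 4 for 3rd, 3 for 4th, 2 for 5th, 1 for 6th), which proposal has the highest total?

Proposal A: 6×6 + 7×1 + 8×4 + 3×5 + 6×6 = 126
Proposal B: 6×5 + 7×6 + 8×5 + 3×4 + 6×2 = 136
Proposal C: 6×2 + 7×5 + 8×1 + 3×2 + 6×4 = 85
Proposal D: 6×1 + 7×2 + 8×2 + 3×6 + 6×1 = 60
Proposal E: 6×3 + 7×4 + 8×3 + 3×3 + 6×5 = 109
Proposal F: 6×4 + 7×3 + 8×6 + 3×1 + 6×3 = 114

Proposal B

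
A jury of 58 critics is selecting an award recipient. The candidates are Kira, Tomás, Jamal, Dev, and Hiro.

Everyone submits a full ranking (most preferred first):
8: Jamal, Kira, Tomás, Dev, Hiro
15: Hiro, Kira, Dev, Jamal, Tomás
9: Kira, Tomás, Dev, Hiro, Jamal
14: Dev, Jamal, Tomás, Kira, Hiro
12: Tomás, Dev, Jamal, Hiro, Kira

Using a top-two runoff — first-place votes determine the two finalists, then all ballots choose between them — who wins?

Round 1 first-place votes: Kira 9, Tomás 12, Jamal 8, Dev 14, Hiro 15. Hiro and Dev advance.
Runoff: Hiro is ranked above Dev on 15 ballots, Dev above Hiro on 43.

Dev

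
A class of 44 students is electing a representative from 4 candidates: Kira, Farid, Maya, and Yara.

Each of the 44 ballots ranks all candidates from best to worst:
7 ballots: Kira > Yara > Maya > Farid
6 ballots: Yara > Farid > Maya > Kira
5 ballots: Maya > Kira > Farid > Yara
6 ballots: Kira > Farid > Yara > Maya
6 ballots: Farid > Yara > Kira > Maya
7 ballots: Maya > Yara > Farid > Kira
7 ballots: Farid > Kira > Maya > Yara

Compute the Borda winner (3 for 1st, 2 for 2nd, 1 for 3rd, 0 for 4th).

Kira: 7×3 + 6×0 + 5×2 + 6×3 + 6×1 + 7×0 + 7×2 = 69
Farid: 7×0 + 6×2 + 5×1 + 6×2 + 6×3 + 7×1 + 7×3 = 75
Maya: 7×1 + 6×1 + 5×3 + 6×0 + 6×0 + 7×3 + 7×1 = 56
Yara: 7×2 + 6×3 + 5×0 + 6×1 + 6×2 + 7×2 + 7×0 = 64

Farid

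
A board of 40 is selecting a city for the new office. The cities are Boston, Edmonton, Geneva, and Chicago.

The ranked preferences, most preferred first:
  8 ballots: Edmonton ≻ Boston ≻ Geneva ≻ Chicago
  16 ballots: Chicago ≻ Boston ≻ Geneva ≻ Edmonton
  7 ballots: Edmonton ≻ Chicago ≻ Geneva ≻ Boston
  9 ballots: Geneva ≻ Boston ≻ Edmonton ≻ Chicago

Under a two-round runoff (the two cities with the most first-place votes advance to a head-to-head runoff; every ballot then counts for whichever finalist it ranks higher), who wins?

Round 1 first-place votes: Boston 0, Edmonton 15, Geneva 9, Chicago 16. Chicago and Edmonton advance.
Runoff: Chicago is ranked above Edmonton on 16 ballots, Edmonton above Chicago on 24.

Edmonton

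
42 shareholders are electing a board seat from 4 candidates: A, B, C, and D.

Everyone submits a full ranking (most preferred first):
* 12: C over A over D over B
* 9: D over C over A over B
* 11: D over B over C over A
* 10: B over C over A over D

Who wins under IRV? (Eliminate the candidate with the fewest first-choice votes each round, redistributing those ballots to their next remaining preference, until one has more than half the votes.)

C

Round 1: A 0, B 10, C 12, D 20. A eliminated.
Round 2: B 10, C 12, D 20. B eliminated.
Round 3: C 22, D 20. C has a majority (≥22).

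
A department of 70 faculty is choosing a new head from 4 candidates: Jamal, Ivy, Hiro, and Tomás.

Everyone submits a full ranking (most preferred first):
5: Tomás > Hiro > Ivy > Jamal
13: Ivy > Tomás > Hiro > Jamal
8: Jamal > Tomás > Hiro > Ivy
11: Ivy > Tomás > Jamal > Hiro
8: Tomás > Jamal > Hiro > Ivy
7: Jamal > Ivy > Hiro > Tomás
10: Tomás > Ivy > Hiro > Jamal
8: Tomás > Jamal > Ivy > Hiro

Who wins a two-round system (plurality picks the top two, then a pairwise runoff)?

Tomás

Round 1 first-place votes: Jamal 15, Ivy 24, Hiro 0, Tomás 31. Tomás and Ivy advance.
Runoff: Tomás is ranked above Ivy on 39 ballots, Ivy above Tomás on 31.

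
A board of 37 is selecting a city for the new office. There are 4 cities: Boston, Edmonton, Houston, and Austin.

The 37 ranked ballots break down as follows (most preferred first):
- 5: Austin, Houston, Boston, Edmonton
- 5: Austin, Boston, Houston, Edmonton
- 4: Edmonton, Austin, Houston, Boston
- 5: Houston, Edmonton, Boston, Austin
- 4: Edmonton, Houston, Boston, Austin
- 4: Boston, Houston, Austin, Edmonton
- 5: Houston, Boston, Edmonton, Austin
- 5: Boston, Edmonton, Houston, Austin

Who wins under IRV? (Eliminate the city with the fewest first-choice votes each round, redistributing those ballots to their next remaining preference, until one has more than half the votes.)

Round 1: Boston 9, Edmonton 8, Houston 10, Austin 10. Edmonton eliminated.
Round 2: Boston 9, Houston 14, Austin 14. Boston eliminated.
Round 3: Houston 23, Austin 14. Houston has a majority (≥19).

Houston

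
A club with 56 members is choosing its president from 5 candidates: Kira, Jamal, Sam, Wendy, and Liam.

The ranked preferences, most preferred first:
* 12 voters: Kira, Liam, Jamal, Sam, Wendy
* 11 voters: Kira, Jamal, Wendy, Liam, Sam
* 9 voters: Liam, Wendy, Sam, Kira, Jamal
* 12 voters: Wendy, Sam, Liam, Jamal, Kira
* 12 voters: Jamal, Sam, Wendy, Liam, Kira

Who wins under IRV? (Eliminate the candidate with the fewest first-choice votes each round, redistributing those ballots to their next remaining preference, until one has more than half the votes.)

Wendy

Round 1: Kira 23, Jamal 12, Sam 0, Wendy 12, Liam 9. Sam eliminated.
Round 2: Kira 23, Jamal 12, Wendy 12, Liam 9. Liam eliminated.
Round 3: Kira 23, Jamal 12, Wendy 21. Jamal eliminated.
Round 4: Kira 23, Wendy 33. Wendy has a majority (≥29).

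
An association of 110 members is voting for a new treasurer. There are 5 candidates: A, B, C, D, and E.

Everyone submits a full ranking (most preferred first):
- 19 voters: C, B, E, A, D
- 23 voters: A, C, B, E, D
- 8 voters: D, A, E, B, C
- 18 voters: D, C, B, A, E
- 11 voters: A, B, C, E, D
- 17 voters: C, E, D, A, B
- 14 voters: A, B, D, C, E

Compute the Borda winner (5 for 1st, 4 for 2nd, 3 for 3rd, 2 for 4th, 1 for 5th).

A: 19×2 + 23×5 + 8×4 + 18×2 + 11×5 + 17×2 + 14×5 = 380
B: 19×4 + 23×3 + 8×2 + 18×3 + 11×4 + 17×1 + 14×4 = 332
C: 19×5 + 23×4 + 8×1 + 18×4 + 11×3 + 17×5 + 14×2 = 413
D: 19×1 + 23×1 + 8×5 + 18×5 + 11×1 + 17×3 + 14×3 = 276
E: 19×3 + 23×2 + 8×3 + 18×1 + 11×2 + 17×4 + 14×1 = 249

C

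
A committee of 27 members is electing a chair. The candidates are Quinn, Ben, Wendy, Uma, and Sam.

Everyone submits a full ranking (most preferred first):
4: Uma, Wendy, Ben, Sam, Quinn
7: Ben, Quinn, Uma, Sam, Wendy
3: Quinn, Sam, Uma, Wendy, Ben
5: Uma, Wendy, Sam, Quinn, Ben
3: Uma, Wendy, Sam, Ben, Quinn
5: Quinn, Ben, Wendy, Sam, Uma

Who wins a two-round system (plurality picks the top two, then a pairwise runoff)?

Quinn

Round 1 first-place votes: Quinn 8, Ben 7, Wendy 0, Uma 12, Sam 0. Uma and Quinn advance.
Runoff: Uma is ranked above Quinn on 12 ballots, Quinn above Uma on 15.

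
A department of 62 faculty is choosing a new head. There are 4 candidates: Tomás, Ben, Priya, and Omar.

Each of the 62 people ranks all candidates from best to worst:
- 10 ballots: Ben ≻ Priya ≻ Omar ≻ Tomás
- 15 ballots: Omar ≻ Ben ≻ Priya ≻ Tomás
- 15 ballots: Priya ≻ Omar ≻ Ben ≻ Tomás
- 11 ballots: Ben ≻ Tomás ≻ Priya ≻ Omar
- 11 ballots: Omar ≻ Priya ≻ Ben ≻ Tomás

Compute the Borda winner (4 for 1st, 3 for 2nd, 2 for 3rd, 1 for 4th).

Ben

Tomás: 10×1 + 15×1 + 15×1 + 11×3 + 11×1 = 84
Ben: 10×4 + 15×3 + 15×2 + 11×4 + 11×2 = 181
Priya: 10×3 + 15×2 + 15×4 + 11×2 + 11×3 = 175
Omar: 10×2 + 15×4 + 15×3 + 11×1 + 11×4 = 180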